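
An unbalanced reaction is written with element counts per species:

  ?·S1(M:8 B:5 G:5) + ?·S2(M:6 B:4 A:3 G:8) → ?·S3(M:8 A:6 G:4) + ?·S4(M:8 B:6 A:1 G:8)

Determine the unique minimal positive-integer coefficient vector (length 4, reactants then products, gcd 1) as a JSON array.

M: 4·8+4·6 = 56 | 1·8+6·8 = 56
B: 4·5+4·4 = 36 | 1·0+6·6 = 36
A: 4·0+4·3 = 12 | 1·6+6·1 = 12
G: 4·5+4·8 = 52 | 1·4+6·8 = 52
gcd(4,4,1,6) = 1

Coefficients: [4, 4, 1, 6]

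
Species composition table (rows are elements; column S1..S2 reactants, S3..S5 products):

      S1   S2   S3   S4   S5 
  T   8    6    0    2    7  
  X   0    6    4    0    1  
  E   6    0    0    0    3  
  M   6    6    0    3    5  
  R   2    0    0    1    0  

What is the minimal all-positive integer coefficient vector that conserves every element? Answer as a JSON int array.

T: 3·8+5·6 = 54 | 6·0+6·2+6·7 = 54
X: 3·0+5·6 = 30 | 6·4+6·0+6·1 = 30
E: 3·6+5·0 = 18 | 6·0+6·0+6·3 = 18
M: 3·6+5·6 = 48 | 6·0+6·3+6·5 = 48
R: 3·2+5·0 = 6 | 6·0+6·1+6·0 = 6
gcd(3,5,6,6,6) = 1

Coefficients: [3, 5, 6, 6, 6]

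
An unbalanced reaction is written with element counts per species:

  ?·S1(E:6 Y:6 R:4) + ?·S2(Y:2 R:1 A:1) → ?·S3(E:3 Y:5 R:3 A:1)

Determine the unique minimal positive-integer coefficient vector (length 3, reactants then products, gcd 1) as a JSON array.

Coefficients: [1, 2, 2]

E: 1·6+2·0 = 6 | 2·3 = 6
Y: 1·6+2·2 = 10 | 2·5 = 10
R: 1·4+2·1 = 6 | 2·3 = 6
A: 1·0+2·1 = 2 | 2·1 = 2
gcd(1,2,2) = 1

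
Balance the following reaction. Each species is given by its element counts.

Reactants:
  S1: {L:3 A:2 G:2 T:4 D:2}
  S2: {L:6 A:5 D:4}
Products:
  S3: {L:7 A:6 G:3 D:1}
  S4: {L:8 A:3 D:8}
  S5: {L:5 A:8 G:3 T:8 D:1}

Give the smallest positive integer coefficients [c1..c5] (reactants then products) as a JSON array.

L: 6·3+6·6 = 54 | 1·7+4·8+3·5 = 54
A: 6·2+6·5 = 42 | 1·6+4·3+3·8 = 42
G: 6·2+6·0 = 12 | 1·3+4·0+3·3 = 12
T: 6·4+6·0 = 24 | 1·0+4·0+3·8 = 24
D: 6·2+6·4 = 36 | 1·1+4·8+3·1 = 36
gcd(6,6,1,4,3) = 1

Coefficients: [6, 6, 1, 4, 3]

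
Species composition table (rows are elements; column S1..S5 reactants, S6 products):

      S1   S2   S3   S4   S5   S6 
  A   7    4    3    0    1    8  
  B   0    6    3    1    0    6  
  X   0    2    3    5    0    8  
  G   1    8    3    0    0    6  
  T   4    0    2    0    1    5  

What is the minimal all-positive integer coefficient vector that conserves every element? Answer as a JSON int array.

A: 1·7+1·4+5·3+3·0+6·1 = 32 | 4·8 = 32
B: 1·0+1·6+5·3+3·1+6·0 = 24 | 4·6 = 24
X: 1·0+1·2+5·3+3·5+6·0 = 32 | 4·8 = 32
G: 1·1+1·8+5·3+3·0+6·0 = 24 | 4·6 = 24
T: 1·4+1·0+5·2+3·0+6·1 = 20 | 4·5 = 20
gcd(1,1,5,3,6,4) = 1

Coefficients: [1, 1, 5, 3, 6, 4]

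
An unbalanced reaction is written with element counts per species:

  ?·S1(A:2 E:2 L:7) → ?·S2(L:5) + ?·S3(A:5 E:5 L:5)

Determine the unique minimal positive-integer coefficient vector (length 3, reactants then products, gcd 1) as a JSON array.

Coefficients: [5, 5, 2]

A: 5·2 = 10 | 5·0+2·5 = 10
E: 5·2 = 10 | 5·0+2·5 = 10
L: 5·7 = 35 | 5·5+2·5 = 35
gcd(5,5,2) = 1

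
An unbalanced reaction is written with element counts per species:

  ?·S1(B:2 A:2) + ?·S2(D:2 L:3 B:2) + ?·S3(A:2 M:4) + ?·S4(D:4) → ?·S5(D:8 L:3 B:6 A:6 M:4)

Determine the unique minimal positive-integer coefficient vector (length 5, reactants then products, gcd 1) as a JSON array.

D: 4·0+2·2+2·0+3·4 = 16 | 2·8 = 16
L: 4·0+2·3+2·0+3·0 = 6 | 2·3 = 6
B: 4·2+2·2+2·0+3·0 = 12 | 2·6 = 12
A: 4·2+2·0+2·2+3·0 = 12 | 2·6 = 12
M: 4·0+2·0+2·4+3·0 = 8 | 2·4 = 8
gcd(4,2,2,3,2) = 1

Coefficients: [4, 2, 2, 3, 2]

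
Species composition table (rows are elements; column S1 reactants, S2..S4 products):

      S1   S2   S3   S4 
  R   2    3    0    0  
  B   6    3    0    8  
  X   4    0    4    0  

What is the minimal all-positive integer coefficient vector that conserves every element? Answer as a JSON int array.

Coefficients: [6, 4, 6, 3]

R: 6·2 = 12 | 4·3+6·0+3·0 = 12
B: 6·6 = 36 | 4·3+6·0+3·8 = 36
X: 6·4 = 24 | 4·0+6·4+3·0 = 24
gcd(6,4,6,3) = 1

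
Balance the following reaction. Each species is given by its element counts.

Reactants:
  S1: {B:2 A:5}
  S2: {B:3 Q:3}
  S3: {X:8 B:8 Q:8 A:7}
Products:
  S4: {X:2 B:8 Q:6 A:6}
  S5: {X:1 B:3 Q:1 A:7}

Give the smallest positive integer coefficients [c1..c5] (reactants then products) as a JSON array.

Coefficients: [5, 4, 1, 3, 2]

X: 5·0+4·0+1·8 = 8 | 3·2+2·1 = 8
B: 5·2+4·3+1·8 = 30 | 3·8+2·3 = 30
Q: 5·0+4·3+1·8 = 20 | 3·6+2·1 = 20
A: 5·5+4·0+1·7 = 32 | 3·6+2·7 = 32
gcd(5,4,1,3,2) = 1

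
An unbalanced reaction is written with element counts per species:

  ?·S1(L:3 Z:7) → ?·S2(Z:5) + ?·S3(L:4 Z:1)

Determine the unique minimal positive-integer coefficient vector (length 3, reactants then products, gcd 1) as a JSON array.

L: 4·3 = 12 | 5·0+3·4 = 12
Z: 4·7 = 28 | 5·5+3·1 = 28
gcd(4,5,3) = 1

Coefficients: [4, 5, 3]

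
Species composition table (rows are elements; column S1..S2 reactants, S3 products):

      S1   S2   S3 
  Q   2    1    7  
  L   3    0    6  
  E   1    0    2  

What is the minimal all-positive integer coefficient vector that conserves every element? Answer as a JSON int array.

Coefficients: [2, 3, 1]

Q: 2·2+3·1 = 7 | 1·7 = 7
L: 2·3+3·0 = 6 | 1·6 = 6
E: 2·1+3·0 = 2 | 1·2 = 2
gcd(2,3,1) = 1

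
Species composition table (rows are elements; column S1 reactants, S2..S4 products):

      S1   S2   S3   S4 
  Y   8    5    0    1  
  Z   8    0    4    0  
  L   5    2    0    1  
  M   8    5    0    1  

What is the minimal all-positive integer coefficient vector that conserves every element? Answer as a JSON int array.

Y: 1·8 = 8 | 1·5+2·0+3·1 = 8
Z: 1·8 = 8 | 1·0+2·4+3·0 = 8
L: 1·5 = 5 | 1·2+2·0+3·1 = 5
M: 1·8 = 8 | 1·5+2·0+3·1 = 8
gcd(1,1,2,3) = 1

Coefficients: [1, 1, 2, 3]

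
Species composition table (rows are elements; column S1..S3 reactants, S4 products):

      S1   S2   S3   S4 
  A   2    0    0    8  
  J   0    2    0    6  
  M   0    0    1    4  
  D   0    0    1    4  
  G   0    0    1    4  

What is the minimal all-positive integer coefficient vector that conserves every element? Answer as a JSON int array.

Coefficients: [4, 3, 4, 1]

A: 4·2+3·0+4·0 = 8 | 1·8 = 8
J: 4·0+3·2+4·0 = 6 | 1·6 = 6
M: 4·0+3·0+4·1 = 4 | 1·4 = 4
D: 4·0+3·0+4·1 = 4 | 1·4 = 4
G: 4·0+3·0+4·1 = 4 | 1·4 = 4
gcd(4,3,4,1) = 1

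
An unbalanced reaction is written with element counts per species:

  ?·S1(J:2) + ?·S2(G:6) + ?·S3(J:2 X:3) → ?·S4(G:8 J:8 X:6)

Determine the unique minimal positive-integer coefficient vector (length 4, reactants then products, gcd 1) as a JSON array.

Coefficients: [6, 4, 6, 3]

G: 6·0+4·6+6·0 = 24 | 3·8 = 24
J: 6·2+4·0+6·2 = 24 | 3·8 = 24
X: 6·0+4·0+6·3 = 18 | 3·6 = 18
gcd(6,4,6,3) = 1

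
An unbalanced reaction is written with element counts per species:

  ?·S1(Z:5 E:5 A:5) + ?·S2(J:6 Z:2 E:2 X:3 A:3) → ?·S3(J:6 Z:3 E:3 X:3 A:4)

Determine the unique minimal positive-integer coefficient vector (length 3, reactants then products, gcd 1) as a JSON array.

J: 1·0+5·6 = 30 | 5·6 = 30
Z: 1·5+5·2 = 15 | 5·3 = 15
E: 1·5+5·2 = 15 | 5·3 = 15
X: 1·0+5·3 = 15 | 5·3 = 15
A: 1·5+5·3 = 20 | 5·4 = 20
gcd(1,5,5) = 1

Coefficients: [1, 5, 5]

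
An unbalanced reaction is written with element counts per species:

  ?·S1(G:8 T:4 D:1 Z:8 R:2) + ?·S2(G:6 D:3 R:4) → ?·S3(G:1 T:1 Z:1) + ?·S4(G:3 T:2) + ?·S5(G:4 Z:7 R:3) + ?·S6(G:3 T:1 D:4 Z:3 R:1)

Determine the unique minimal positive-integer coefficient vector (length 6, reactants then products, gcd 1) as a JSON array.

G: 5·8+1·6 = 46 | 6·1+6·3+4·4+2·3 = 46
T: 5·4+1·0 = 20 | 6·1+6·2+4·0+2·1 = 20
D: 5·1+1·3 = 8 | 6·0+6·0+4·0+2·4 = 8
Z: 5·8+1·0 = 40 | 6·1+6·0+4·7+2·3 = 40
R: 5·2+1·4 = 14 | 6·0+6·0+4·3+2·1 = 14
gcd(5,1,6,6,4,2) = 1

Coefficients: [5, 1, 6, 6, 4, 2]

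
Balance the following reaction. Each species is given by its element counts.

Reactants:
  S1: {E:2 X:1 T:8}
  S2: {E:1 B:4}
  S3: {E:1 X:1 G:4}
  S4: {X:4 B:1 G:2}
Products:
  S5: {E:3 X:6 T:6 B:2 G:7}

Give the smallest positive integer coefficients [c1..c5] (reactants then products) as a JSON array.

E: 3·2+1·1+5·1+4·0 = 12 | 4·3 = 12
X: 3·1+1·0+5·1+4·4 = 24 | 4·6 = 24
T: 3·8+1·0+5·0+4·0 = 24 | 4·6 = 24
B: 3·0+1·4+5·0+4·1 = 8 | 4·2 = 8
G: 3·0+1·0+5·4+4·2 = 28 | 4·7 = 28
gcd(3,1,5,4,4) = 1

Coefficients: [3, 1, 5, 4, 4]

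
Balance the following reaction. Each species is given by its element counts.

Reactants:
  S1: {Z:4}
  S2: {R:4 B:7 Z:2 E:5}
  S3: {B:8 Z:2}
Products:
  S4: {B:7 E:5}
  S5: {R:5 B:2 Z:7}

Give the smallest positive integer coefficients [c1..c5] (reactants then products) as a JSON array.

Coefficients: [4, 5, 1, 5, 4]

R: 4·0+5·4+1·0 = 20 | 5·0+4·5 = 20
B: 4·0+5·7+1·8 = 43 | 5·7+4·2 = 43
Z: 4·4+5·2+1·2 = 28 | 5·0+4·7 = 28
E: 4·0+5·5+1·0 = 25 | 5·5+4·0 = 25
gcd(4,5,1,5,4) = 1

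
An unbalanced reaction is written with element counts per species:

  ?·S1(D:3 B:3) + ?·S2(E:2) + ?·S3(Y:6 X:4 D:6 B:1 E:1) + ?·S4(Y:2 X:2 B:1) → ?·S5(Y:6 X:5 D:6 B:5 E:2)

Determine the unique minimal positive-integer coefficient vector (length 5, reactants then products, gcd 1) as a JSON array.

Coefficients: [4, 3, 2, 6, 4]

Y: 4·0+3·0+2·6+6·2 = 24 | 4·6 = 24
X: 4·0+3·0+2·4+6·2 = 20 | 4·5 = 20
D: 4·3+3·0+2·6+6·0 = 24 | 4·6 = 24
B: 4·3+3·0+2·1+6·1 = 20 | 4·5 = 20
E: 4·0+3·2+2·1+6·0 = 8 | 4·2 = 8
gcd(4,3,2,6,4) = 1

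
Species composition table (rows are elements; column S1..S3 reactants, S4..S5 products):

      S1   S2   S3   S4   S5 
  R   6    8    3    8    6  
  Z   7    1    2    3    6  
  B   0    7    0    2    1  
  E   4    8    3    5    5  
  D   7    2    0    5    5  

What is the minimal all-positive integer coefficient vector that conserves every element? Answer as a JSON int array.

R: 4·6+1·8+2·3 = 38 | 1·8+5·6 = 38
Z: 4·7+1·1+2·2 = 33 | 1·3+5·6 = 33
B: 4·0+1·7+2·0 = 7 | 1·2+5·1 = 7
E: 4·4+1·8+2·3 = 30 | 1·5+5·5 = 30
D: 4·7+1·2+2·0 = 30 | 1·5+5·5 = 30
gcd(4,1,2,1,5) = 1

Coefficients: [4, 1, 2, 1, 5]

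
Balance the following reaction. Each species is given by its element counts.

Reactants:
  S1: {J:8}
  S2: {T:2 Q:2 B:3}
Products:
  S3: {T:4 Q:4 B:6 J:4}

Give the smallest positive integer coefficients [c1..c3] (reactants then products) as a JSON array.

T: 1·0+4·2 = 8 | 2·4 = 8
Q: 1·0+4·2 = 8 | 2·4 = 8
B: 1·0+4·3 = 12 | 2·6 = 12
J: 1·8+4·0 = 8 | 2·4 = 8
gcd(1,4,2) = 1

Coefficients: [1, 4, 2]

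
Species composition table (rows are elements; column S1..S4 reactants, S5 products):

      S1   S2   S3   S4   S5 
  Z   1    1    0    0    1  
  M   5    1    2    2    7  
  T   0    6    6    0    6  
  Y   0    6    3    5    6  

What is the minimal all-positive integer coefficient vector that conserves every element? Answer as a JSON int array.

Coefficients: [5, 1, 5, 3, 6]

Z: 5·1+1·1+5·0+3·0 = 6 | 6·1 = 6
M: 5·5+1·1+5·2+3·2 = 42 | 6·7 = 42
T: 5·0+1·6+5·6+3·0 = 36 | 6·6 = 36
Y: 5·0+1·6+5·3+3·5 = 36 | 6·6 = 36
gcd(5,1,5,3,6) = 1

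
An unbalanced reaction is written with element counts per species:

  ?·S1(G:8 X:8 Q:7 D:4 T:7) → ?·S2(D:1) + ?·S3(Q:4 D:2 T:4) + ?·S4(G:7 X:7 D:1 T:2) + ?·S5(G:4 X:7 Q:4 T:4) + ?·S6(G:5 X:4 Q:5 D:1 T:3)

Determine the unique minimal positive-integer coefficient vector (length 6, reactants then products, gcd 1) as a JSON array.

Coefficients: [5, 6, 4, 3, 1, 3]

G: 5·8 = 40 | 6·0+4·0+3·7+1·4+3·5 = 40
X: 5·8 = 40 | 6·0+4·0+3·7+1·7+3·4 = 40
Q: 5·7 = 35 | 6·0+4·4+3·0+1·4+3·5 = 35
D: 5·4 = 20 | 6·1+4·2+3·1+1·0+3·1 = 20
T: 5·7 = 35 | 6·0+4·4+3·2+1·4+3·3 = 35
gcd(5,6,4,3,1,3) = 1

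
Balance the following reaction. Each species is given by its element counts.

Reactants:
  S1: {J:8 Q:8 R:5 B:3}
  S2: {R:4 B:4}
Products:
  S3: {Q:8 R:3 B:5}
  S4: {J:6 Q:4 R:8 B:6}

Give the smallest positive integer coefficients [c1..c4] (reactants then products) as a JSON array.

J: 3·8+5·0 = 24 | 1·0+4·6 = 24
Q: 3·8+5·0 = 24 | 1·8+4·4 = 24
R: 3·5+5·4 = 35 | 1·3+4·8 = 35
B: 3·3+5·4 = 29 | 1·5+4·6 = 29
gcd(3,5,1,4) = 1

Coefficients: [3, 5, 1, 4]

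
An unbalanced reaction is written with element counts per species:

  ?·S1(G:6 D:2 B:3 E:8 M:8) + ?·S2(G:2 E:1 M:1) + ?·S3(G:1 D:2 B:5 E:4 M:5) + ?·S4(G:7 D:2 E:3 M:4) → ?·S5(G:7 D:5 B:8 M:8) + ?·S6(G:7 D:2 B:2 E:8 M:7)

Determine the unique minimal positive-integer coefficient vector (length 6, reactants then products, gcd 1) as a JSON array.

G: 1·6+5·2+5·1+5·7 = 56 | 2·7+6·7 = 56
D: 1·2+5·0+5·2+5·2 = 22 | 2·5+6·2 = 22
B: 1·3+5·0+5·5+5·0 = 28 | 2·8+6·2 = 28
E: 1·8+5·1+5·4+5·3 = 48 | 2·0+6·8 = 48
M: 1·8+5·1+5·5+5·4 = 58 | 2·8+6·7 = 58
gcd(1,5,5,5,2,6) = 1

Coefficients: [1, 5, 5, 5, 2, 6]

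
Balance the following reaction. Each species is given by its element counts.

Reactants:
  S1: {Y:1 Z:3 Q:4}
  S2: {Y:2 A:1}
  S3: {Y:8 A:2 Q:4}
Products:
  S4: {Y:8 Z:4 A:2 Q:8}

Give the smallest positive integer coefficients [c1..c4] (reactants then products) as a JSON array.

Coefficients: [4, 2, 2, 3]

Y: 4·1+2·2+2·8 = 24 | 3·8 = 24
Z: 4·3+2·0+2·0 = 12 | 3·4 = 12
A: 4·0+2·1+2·2 = 6 | 3·2 = 6
Q: 4·4+2·0+2·4 = 24 | 3·8 = 24
gcd(4,2,2,3) = 1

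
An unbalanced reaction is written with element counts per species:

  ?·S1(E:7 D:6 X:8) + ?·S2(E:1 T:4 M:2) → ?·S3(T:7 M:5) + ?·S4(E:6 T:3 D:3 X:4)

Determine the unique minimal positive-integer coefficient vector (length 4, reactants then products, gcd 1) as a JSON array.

Coefficients: [1, 5, 2, 2]

E: 1·7+5·1 = 12 | 2·0+2·6 = 12
T: 1·0+5·4 = 20 | 2·7+2·3 = 20
D: 1·6+5·0 = 6 | 2·0+2·3 = 6
X: 1·8+5·0 = 8 | 2·0+2·4 = 8
M: 1·0+5·2 = 10 | 2·5+2·0 = 10
gcd(1,5,2,2) = 1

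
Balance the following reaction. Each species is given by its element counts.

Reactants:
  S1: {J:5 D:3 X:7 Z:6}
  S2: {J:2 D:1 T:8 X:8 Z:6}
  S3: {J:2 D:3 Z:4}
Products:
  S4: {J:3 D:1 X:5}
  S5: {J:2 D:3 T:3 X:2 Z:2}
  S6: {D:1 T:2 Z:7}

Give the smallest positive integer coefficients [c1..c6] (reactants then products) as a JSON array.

Coefficients: [2, 3, 5, 6, 4, 6]

J: 2·5+3·2+5·2 = 26 | 6·3+4·2+6·0 = 26
D: 2·3+3·1+5·3 = 24 | 6·1+4·3+6·1 = 24
T: 2·0+3·8+5·0 = 24 | 6·0+4·3+6·2 = 24
X: 2·7+3·8+5·0 = 38 | 6·5+4·2+6·0 = 38
Z: 2·6+3·6+5·4 = 50 | 6·0+4·2+6·7 = 50
gcd(2,3,5,6,4,6) = 1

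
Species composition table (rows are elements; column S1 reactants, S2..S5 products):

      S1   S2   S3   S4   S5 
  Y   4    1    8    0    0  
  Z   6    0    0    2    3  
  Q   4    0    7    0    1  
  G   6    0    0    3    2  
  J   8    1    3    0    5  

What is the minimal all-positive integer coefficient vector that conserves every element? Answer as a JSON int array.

Y: 5·4 = 20 | 4·1+2·8+6·0+6·0 = 20
Z: 5·6 = 30 | 4·0+2·0+6·2+6·3 = 30
Q: 5·4 = 20 | 4·0+2·7+6·0+6·1 = 20
G: 5·6 = 30 | 4·0+2·0+6·3+6·2 = 30
J: 5·8 = 40 | 4·1+2·3+6·0+6·5 = 40
gcd(5,4,2,6,6) = 1

Coefficients: [5, 4, 2, 6, 6]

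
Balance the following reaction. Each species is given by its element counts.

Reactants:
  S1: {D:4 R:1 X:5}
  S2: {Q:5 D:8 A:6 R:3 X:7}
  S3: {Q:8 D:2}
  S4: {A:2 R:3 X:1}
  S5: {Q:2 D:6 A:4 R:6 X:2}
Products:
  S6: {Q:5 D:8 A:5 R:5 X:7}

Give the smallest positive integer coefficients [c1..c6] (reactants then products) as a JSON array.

Coefficients: [2, 2, 1, 2, 1, 4]

Q: 2·0+2·5+1·8+2·0+1·2 = 20 | 4·5 = 20
D: 2·4+2·8+1·2+2·0+1·6 = 32 | 4·8 = 32
A: 2·0+2·6+1·0+2·2+1·4 = 20 | 4·5 = 20
R: 2·1+2·3+1·0+2·3+1·6 = 20 | 4·5 = 20
X: 2·5+2·7+1·0+2·1+1·2 = 28 | 4·7 = 28
gcd(2,2,1,2,1,4) = 1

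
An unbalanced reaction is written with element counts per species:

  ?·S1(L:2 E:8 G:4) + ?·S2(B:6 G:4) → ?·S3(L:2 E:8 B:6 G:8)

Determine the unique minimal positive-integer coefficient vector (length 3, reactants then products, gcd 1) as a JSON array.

Coefficients: [1, 1, 1]

L: 1·2+1·0 = 2 | 1·2 = 2
E: 1·8+1·0 = 8 | 1·8 = 8
B: 1·0+1·6 = 6 | 1·6 = 6
G: 1·4+1·4 = 8 | 1·8 = 8
gcd(1,1,1) = 1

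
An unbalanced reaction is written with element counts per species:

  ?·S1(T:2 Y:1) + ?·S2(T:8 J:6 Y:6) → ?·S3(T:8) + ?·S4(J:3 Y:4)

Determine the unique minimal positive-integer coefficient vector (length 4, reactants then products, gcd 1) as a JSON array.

T: 4·2+2·8 = 24 | 3·8+4·0 = 24
J: 4·0+2·6 = 12 | 3·0+4·3 = 12
Y: 4·1+2·6 = 16 | 3·0+4·4 = 16
gcd(4,2,3,4) = 1

Coefficients: [4, 2, 3, 4]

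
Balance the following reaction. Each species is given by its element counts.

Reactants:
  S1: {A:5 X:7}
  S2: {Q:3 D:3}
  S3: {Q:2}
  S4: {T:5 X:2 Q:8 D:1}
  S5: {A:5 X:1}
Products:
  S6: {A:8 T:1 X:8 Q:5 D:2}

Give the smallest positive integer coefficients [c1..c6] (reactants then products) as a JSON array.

Coefficients: [5, 3, 4, 1, 3, 5]

A: 5·5+3·0+4·0+1·0+3·5 = 40 | 5·8 = 40
T: 5·0+3·0+4·0+1·5+3·0 = 5 | 5·1 = 5
X: 5·7+3·0+4·0+1·2+3·1 = 40 | 5·8 = 40
Q: 5·0+3·3+4·2+1·8+3·0 = 25 | 5·5 = 25
D: 5·0+3·3+4·0+1·1+3·0 = 10 | 5·2 = 10
gcd(5,3,4,1,3,5) = 1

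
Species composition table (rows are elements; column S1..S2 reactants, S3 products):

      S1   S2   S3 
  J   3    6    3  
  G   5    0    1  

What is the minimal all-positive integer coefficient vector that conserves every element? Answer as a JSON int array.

J: 1·3+2·6 = 15 | 5·3 = 15
G: 1·5+2·0 = 5 | 5·1 = 5
gcd(1,2,5) = 1

Coefficients: [1, 2, 5]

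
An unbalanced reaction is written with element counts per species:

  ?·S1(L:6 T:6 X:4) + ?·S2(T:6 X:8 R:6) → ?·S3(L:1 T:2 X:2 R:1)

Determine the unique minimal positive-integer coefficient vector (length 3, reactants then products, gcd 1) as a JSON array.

Coefficients: [1, 1, 6]

L: 1·6+1·0 = 6 | 6·1 = 6
T: 1·6+1·6 = 12 | 6·2 = 12
X: 1·4+1·8 = 12 | 6·2 = 12
R: 1·0+1·6 = 6 | 6·1 = 6
gcd(1,1,6) = 1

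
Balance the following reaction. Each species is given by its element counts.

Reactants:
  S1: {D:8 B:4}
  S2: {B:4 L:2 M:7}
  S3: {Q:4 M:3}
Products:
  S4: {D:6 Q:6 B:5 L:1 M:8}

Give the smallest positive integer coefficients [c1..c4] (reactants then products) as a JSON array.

Coefficients: [3, 2, 6, 4]

D: 3·8+2·0+6·0 = 24 | 4·6 = 24
Q: 3·0+2·0+6·4 = 24 | 4·6 = 24
B: 3·4+2·4+6·0 = 20 | 4·5 = 20
L: 3·0+2·2+6·0 = 4 | 4·1 = 4
M: 3·0+2·7+6·3 = 32 | 4·8 = 32
gcd(3,2,6,4) = 1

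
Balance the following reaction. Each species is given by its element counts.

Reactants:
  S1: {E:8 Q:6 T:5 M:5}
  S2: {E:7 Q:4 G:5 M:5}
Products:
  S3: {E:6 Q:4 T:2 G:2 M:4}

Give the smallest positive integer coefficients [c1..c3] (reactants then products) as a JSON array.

E: 2·8+2·7 = 30 | 5·6 = 30
Q: 2·6+2·4 = 20 | 5·4 = 20
T: 2·5+2·0 = 10 | 5·2 = 10
G: 2·0+2·5 = 10 | 5·2 = 10
M: 2·5+2·5 = 20 | 5·4 = 20
gcd(2,2,5) = 1

Coefficients: [2, 2, 5]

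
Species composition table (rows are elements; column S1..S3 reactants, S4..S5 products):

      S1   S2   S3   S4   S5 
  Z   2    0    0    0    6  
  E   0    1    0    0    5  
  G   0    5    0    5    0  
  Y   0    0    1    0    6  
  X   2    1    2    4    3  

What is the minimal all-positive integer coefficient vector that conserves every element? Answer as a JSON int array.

Coefficients: [3, 5, 6, 5, 1]

Z: 3·2+5·0+6·0 = 6 | 5·0+1·6 = 6
E: 3·0+5·1+6·0 = 5 | 5·0+1·5 = 5
G: 3·0+5·5+6·0 = 25 | 5·5+1·0 = 25
Y: 3·0+5·0+6·1 = 6 | 5·0+1·6 = 6
X: 3·2+5·1+6·2 = 23 | 5·4+1·3 = 23
gcd(3,5,6,5,1) = 1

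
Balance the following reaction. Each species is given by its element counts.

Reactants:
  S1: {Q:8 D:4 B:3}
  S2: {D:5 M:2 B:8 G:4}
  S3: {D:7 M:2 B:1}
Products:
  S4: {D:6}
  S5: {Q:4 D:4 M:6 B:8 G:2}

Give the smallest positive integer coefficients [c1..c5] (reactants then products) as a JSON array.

Coefficients: [1, 1, 5, 6, 2]

Q: 1·8+1·0+5·0 = 8 | 6·0+2·4 = 8
D: 1·4+1·5+5·7 = 44 | 6·6+2·4 = 44
M: 1·0+1·2+5·2 = 12 | 6·0+2·6 = 12
B: 1·3+1·8+5·1 = 16 | 6·0+2·8 = 16
G: 1·0+1·4+5·0 = 4 | 6·0+2·2 = 4
gcd(1,1,5,6,2) = 1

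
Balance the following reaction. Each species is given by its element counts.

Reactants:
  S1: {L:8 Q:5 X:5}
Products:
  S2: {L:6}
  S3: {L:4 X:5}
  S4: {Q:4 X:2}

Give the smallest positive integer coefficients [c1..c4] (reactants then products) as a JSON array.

L: 4·8 = 32 | 4·6+2·4+5·0 = 32
Q: 4·5 = 20 | 4·0+2·0+5·4 = 20
X: 4·5 = 20 | 4·0+2·5+5·2 = 20
gcd(4,4,2,5) = 1

Coefficients: [4, 4, 2, 5]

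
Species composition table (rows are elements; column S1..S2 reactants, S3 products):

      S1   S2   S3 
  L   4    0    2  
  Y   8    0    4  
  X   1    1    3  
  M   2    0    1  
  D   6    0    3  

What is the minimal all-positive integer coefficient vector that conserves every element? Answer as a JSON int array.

Coefficients: [1, 5, 2]

L: 1·4+5·0 = 4 | 2·2 = 4
Y: 1·8+5·0 = 8 | 2·4 = 8
X: 1·1+5·1 = 6 | 2·3 = 6
M: 1·2+5·0 = 2 | 2·1 = 2
D: 1·6+5·0 = 6 | 2·3 = 6
gcd(1,5,2) = 1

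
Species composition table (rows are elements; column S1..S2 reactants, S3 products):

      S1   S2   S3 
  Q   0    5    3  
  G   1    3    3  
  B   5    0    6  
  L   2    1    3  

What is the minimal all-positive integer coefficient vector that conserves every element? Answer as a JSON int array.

Q: 6·0+3·5 = 15 | 5·3 = 15
G: 6·1+3·3 = 15 | 5·3 = 15
B: 6·5+3·0 = 30 | 5·6 = 30
L: 6·2+3·1 = 15 | 5·3 = 15
gcd(6,3,5) = 1

Coefficients: [6, 3, 5]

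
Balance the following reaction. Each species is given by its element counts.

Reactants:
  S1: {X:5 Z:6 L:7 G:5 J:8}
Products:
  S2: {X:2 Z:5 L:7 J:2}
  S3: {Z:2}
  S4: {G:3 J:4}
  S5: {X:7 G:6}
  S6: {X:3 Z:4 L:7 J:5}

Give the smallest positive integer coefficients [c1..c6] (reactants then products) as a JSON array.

X: 6·5 = 30 | 2·2+5·0+6·0+2·7+4·3 = 30
Z: 6·6 = 36 | 2·5+5·2+6·0+2·0+4·4 = 36
L: 6·7 = 42 | 2·7+5·0+6·0+2·0+4·7 = 42
G: 6·5 = 30 | 2·0+5·0+6·3+2·6+4·0 = 30
J: 6·8 = 48 | 2·2+5·0+6·4+2·0+4·5 = 48
gcd(6,2,5,6,2,4) = 1

Coefficients: [6, 2, 5, 6, 2, 4]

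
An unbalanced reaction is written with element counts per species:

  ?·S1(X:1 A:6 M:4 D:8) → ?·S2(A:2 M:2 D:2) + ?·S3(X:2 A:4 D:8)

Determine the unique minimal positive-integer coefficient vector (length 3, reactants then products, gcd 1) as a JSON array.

Coefficients: [2, 4, 1]

X: 2·1 = 2 | 4·0+1·2 = 2
A: 2·6 = 12 | 4·2+1·4 = 12
M: 2·4 = 8 | 4·2+1·0 = 8
D: 2·8 = 16 | 4·2+1·8 = 16
gcd(2,4,1) = 1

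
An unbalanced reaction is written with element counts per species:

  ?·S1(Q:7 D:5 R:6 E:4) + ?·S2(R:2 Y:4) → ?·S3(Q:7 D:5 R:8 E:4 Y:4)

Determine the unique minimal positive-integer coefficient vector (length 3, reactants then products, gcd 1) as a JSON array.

Coefficients: [1, 1, 1]

Q: 1·7+1·0 = 7 | 1·7 = 7
D: 1·5+1·0 = 5 | 1·5 = 5
R: 1·6+1·2 = 8 | 1·8 = 8
E: 1·4+1·0 = 4 | 1·4 = 4
Y: 1·0+1·4 = 4 | 1·4 = 4
gcd(1,1,1) = 1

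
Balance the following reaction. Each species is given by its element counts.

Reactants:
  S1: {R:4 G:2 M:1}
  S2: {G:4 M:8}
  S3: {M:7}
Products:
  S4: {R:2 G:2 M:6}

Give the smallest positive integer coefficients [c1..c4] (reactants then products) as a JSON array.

Coefficients: [2, 1, 2, 4]

R: 2·4+1·0+2·0 = 8 | 4·2 = 8
G: 2·2+1·4+2·0 = 8 | 4·2 = 8
M: 2·1+1·8+2·7 = 24 | 4·6 = 24
gcd(2,1,2,4) = 1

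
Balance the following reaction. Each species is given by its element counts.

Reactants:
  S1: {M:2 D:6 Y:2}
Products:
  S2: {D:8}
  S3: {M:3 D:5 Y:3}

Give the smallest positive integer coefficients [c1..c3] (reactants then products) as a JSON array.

M: 3·2 = 6 | 1·0+2·3 = 6
D: 3·6 = 18 | 1·8+2·5 = 18
Y: 3·2 = 6 | 1·0+2·3 = 6
gcd(3,1,2) = 1

Coefficients: [3, 1, 2]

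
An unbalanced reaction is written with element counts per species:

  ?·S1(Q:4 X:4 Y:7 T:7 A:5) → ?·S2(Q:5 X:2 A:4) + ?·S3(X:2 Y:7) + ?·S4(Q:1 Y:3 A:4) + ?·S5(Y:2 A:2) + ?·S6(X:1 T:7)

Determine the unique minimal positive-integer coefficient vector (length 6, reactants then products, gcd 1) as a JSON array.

Q: 4·4 = 16 | 3·5+3·0+1·1+2·0+4·0 = 16
X: 4·4 = 16 | 3·2+3·2+1·0+2·0+4·1 = 16
Y: 4·7 = 28 | 3·0+3·7+1·3+2·2+4·0 = 28
T: 4·7 = 28 | 3·0+3·0+1·0+2·0+4·7 = 28
A: 4·5 = 20 | 3·4+3·0+1·4+2·2+4·0 = 20
gcd(4,3,3,1,2,4) = 1

Coefficients: [4, 3, 3, 1, 2, 4]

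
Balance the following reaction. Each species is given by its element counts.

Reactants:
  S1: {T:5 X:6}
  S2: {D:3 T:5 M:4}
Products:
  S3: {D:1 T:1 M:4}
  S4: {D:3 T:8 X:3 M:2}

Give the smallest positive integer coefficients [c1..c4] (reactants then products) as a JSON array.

Coefficients: [2, 5, 3, 4]

D: 2·0+5·3 = 15 | 3·1+4·3 = 15
T: 2·5+5·5 = 35 | 3·1+4·8 = 35
X: 2·6+5·0 = 12 | 3·0+4·3 = 12
M: 2·0+5·4 = 20 | 3·4+4·2 = 20
gcd(2,5,3,4) = 1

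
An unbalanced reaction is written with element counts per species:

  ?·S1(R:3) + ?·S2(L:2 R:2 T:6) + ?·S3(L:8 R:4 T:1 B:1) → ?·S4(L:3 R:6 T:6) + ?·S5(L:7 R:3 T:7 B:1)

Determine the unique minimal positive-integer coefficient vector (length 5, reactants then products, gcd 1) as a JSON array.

L: 3·0+4·2+1·8 = 16 | 3·3+1·7 = 16
R: 3·3+4·2+1·4 = 21 | 3·6+1·3 = 21
T: 3·0+4·6+1·1 = 25 | 3·6+1·7 = 25
B: 3·0+4·0+1·1 = 1 | 3·0+1·1 = 1
gcd(3,4,1,3,1) = 1

Coefficients: [3, 4, 1, 3, 1]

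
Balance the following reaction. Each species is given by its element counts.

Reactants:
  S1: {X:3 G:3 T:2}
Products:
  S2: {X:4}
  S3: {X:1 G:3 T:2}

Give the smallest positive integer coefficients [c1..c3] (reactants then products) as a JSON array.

X: 2·3 = 6 | 1·4+2·1 = 6
G: 2·3 = 6 | 1·0+2·3 = 6
T: 2·2 = 4 | 1·0+2·2 = 4
gcd(2,1,2) = 1

Coefficients: [2, 1, 2]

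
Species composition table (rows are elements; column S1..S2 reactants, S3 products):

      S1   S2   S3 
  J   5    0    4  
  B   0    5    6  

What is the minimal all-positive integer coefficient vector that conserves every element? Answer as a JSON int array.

Coefficients: [4, 6, 5]

J: 4·5+6·0 = 20 | 5·4 = 20
B: 4·0+6·5 = 30 | 5·6 = 30
gcd(4,6,5) = 1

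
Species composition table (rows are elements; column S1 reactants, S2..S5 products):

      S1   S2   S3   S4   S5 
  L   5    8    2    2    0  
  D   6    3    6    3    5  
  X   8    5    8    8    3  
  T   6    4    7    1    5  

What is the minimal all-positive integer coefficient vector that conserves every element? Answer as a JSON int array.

Coefficients: [6, 3, 1, 2, 3]

L: 6·5 = 30 | 3·8+1·2+2·2+3·0 = 30
D: 6·6 = 36 | 3·3+1·6+2·3+3·5 = 36
X: 6·8 = 48 | 3·5+1·8+2·8+3·3 = 48
T: 6·6 = 36 | 3·4+1·7+2·1+3·5 = 36
gcd(6,3,1,2,3) = 1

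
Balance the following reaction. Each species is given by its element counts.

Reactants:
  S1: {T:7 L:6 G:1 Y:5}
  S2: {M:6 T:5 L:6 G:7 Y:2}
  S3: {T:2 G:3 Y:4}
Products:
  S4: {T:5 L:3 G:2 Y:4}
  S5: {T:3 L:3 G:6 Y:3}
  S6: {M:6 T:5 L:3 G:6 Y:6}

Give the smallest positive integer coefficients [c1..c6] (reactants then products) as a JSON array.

M: 1·0+3·6+6·0 = 18 | 2·0+3·0+3·6 = 18
T: 1·7+3·5+6·2 = 34 | 2·5+3·3+3·5 = 34
L: 1·6+3·6+6·0 = 24 | 2·3+3·3+3·3 = 24
G: 1·1+3·7+6·3 = 40 | 2·2+3·6+3·6 = 40
Y: 1·5+3·2+6·4 = 35 | 2·4+3·3+3·6 = 35
gcd(1,3,6,2,3,3) = 1

Coefficients: [1, 3, 6, 2, 3, 3]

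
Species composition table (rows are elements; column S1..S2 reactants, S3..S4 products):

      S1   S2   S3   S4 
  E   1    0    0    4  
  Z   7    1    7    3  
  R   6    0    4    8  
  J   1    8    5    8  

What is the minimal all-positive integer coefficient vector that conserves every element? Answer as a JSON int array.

Coefficients: [4, 3, 4, 1]

E: 4·1+3·0 = 4 | 4·0+1·4 = 4
Z: 4·7+3·1 = 31 | 4·7+1·3 = 31
R: 4·6+3·0 = 24 | 4·4+1·8 = 24
J: 4·1+3·8 = 28 | 4·5+1·8 = 28
gcd(4,3,4,1) = 1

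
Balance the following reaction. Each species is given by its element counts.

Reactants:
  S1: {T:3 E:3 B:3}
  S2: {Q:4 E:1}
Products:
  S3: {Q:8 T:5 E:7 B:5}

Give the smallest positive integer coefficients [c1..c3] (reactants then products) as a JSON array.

Coefficients: [5, 6, 3]

Q: 5·0+6·4 = 24 | 3·8 = 24
T: 5·3+6·0 = 15 | 3·5 = 15
E: 5·3+6·1 = 21 | 3·7 = 21
B: 5·3+6·0 = 15 | 3·5 = 15
gcd(5,6,3) = 1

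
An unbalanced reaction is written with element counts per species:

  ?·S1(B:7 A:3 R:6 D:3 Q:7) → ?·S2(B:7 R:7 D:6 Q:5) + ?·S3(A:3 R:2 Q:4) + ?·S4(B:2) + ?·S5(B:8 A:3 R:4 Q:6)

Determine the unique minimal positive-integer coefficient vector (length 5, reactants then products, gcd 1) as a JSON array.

Coefficients: [4, 2, 3, 3, 1]

B: 4·7 = 28 | 2·7+3·0+3·2+1·8 = 28
A: 4·3 = 12 | 2·0+3·3+3·0+1·3 = 12
R: 4·6 = 24 | 2·7+3·2+3·0+1·4 = 24
D: 4·3 = 12 | 2·6+3·0+3·0+1·0 = 12
Q: 4·7 = 28 | 2·5+3·4+3·0+1·6 = 28
gcd(4,2,3,3,1) = 1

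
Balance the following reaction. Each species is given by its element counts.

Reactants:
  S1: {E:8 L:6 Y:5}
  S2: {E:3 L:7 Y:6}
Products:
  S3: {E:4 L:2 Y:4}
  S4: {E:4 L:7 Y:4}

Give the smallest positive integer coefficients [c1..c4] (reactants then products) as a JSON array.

E: 4·8+4·3 = 44 | 5·4+6·4 = 44
L: 4·6+4·7 = 52 | 5·2+6·7 = 52
Y: 4·5+4·6 = 44 | 5·4+6·4 = 44
gcd(4,4,5,6) = 1

Coefficients: [4, 4, 5, 6]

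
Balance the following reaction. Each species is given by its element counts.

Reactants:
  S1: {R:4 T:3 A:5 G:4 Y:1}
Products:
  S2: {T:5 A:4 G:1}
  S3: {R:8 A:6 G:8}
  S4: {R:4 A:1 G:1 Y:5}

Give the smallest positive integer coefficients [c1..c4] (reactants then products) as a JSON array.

Coefficients: [5, 3, 2, 1]

R: 5·4 = 20 | 3·0+2·8+1·4 = 20
T: 5·3 = 15 | 3·5+2·0+1·0 = 15
A: 5·5 = 25 | 3·4+2·6+1·1 = 25
G: 5·4 = 20 | 3·1+2·8+1·1 = 20
Y: 5·1 = 5 | 3·0+2·0+1·5 = 5
gcd(5,3,2,1) = 1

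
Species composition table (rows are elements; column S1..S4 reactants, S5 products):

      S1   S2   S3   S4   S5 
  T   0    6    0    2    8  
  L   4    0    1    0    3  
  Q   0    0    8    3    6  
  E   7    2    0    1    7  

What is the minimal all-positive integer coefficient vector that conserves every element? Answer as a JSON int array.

T: 3·0+6·6+3·0+2·2 = 40 | 5·8 = 40
L: 3·4+6·0+3·1+2·0 = 15 | 5·3 = 15
Q: 3·0+6·0+3·8+2·3 = 30 | 5·6 = 30
E: 3·7+6·2+3·0+2·1 = 35 | 5·7 = 35
gcd(3,6,3,2,5) = 1

Coefficients: [3, 6, 3, 2, 5]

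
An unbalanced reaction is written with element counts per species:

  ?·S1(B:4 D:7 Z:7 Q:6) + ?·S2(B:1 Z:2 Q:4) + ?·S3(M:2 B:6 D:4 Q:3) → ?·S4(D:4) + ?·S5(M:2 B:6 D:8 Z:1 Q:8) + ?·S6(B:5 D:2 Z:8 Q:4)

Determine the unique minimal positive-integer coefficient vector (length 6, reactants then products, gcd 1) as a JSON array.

M: 6·0+1·0+4·2 = 8 | 4·0+4·2+5·0 = 8
B: 6·4+1·1+4·6 = 49 | 4·0+4·6+5·5 = 49
D: 6·7+1·0+4·4 = 58 | 4·4+4·8+5·2 = 58
Z: 6·7+1·2+4·0 = 44 | 4·0+4·1+5·8 = 44
Q: 6·6+1·4+4·3 = 52 | 4·0+4·8+5·4 = 52
gcd(6,1,4,4,4,5) = 1

Coefficients: [6, 1, 4, 4, 4, 5]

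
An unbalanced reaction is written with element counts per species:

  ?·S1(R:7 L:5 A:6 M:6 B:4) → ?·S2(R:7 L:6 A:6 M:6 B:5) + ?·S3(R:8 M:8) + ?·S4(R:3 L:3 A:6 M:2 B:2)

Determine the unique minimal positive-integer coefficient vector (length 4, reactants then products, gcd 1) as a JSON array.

Coefficients: [6, 4, 1, 2]

R: 6·7 = 42 | 4·7+1·8+2·3 = 42
L: 6·5 = 30 | 4·6+1·0+2·3 = 30
A: 6·6 = 36 | 4·6+1·0+2·6 = 36
M: 6·6 = 36 | 4·6+1·8+2·2 = 36
B: 6·4 = 24 | 4·5+1·0+2·2 = 24
gcd(6,4,1,2) = 1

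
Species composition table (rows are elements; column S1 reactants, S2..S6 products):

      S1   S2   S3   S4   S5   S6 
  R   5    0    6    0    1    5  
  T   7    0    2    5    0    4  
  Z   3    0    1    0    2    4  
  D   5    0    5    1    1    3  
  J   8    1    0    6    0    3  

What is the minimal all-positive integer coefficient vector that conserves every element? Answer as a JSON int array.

Coefficients: [4, 5, 2, 4, 3, 1]

R: 4·5 = 20 | 5·0+2·6+4·0+3·1+1·5 = 20
T: 4·7 = 28 | 5·0+2·2+4·5+3·0+1·4 = 28
Z: 4·3 = 12 | 5·0+2·1+4·0+3·2+1·4 = 12
D: 4·5 = 20 | 5·0+2·5+4·1+3·1+1·3 = 20
J: 4·8 = 32 | 5·1+2·0+4·6+3·0+1·3 = 32
gcd(4,5,2,4,3,1) = 1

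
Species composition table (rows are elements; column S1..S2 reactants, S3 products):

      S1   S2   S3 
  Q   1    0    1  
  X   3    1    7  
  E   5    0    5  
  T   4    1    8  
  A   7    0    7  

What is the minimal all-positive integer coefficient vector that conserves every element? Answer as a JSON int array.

Coefficients: [1, 4, 1]

Q: 1·1+4·0 = 1 | 1·1 = 1
X: 1·3+4·1 = 7 | 1·7 = 7
E: 1·5+4·0 = 5 | 1·5 = 5
T: 1·4+4·1 = 8 | 1·8 = 8
A: 1·7+4·0 = 7 | 1·7 = 7
gcd(1,4,1) = 1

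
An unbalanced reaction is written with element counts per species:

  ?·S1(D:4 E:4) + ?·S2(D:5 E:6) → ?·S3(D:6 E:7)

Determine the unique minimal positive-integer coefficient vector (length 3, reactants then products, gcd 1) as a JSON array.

Coefficients: [1, 4, 4]

D: 1·4+4·5 = 24 | 4·6 = 24
E: 1·4+4·6 = 28 | 4·7 = 28
gcd(1,4,4) = 1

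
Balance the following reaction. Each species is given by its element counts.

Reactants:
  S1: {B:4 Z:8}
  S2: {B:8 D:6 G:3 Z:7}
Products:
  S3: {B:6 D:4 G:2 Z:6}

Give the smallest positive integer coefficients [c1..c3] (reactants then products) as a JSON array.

B: 1·4+4·8 = 36 | 6·6 = 36
D: 1·0+4·6 = 24 | 6·4 = 24
G: 1·0+4·3 = 12 | 6·2 = 12
Z: 1·8+4·7 = 36 | 6·6 = 36
gcd(1,4,6) = 1

Coefficients: [1, 4, 6]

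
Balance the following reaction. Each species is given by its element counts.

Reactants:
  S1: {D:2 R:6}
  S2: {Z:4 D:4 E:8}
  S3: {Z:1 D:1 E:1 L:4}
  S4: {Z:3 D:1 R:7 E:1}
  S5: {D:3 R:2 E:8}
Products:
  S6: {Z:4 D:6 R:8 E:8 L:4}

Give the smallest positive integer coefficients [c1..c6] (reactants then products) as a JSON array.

Coefficients: [5, 3, 6, 2, 2, 6]

Z: 5·0+3·4+6·1+2·3+2·0 = 24 | 6·4 = 24
D: 5·2+3·4+6·1+2·1+2·3 = 36 | 6·6 = 36
R: 5·6+3·0+6·0+2·7+2·2 = 48 | 6·8 = 48
E: 5·0+3·8+6·1+2·1+2·8 = 48 | 6·8 = 48
L: 5·0+3·0+6·4+2·0+2·0 = 24 | 6·4 = 24
gcd(5,3,6,2,2,6) = 1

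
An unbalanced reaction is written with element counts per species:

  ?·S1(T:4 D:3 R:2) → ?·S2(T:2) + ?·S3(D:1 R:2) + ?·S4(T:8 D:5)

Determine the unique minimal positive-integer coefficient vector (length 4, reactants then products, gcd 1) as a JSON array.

T: 5·4 = 20 | 2·2+5·0+2·8 = 20
D: 5·3 = 15 | 2·0+5·1+2·5 = 15
R: 5·2 = 10 | 2·0+5·2+2·0 = 10
gcd(5,2,5,2) = 1

Coefficients: [5, 2, 5, 2]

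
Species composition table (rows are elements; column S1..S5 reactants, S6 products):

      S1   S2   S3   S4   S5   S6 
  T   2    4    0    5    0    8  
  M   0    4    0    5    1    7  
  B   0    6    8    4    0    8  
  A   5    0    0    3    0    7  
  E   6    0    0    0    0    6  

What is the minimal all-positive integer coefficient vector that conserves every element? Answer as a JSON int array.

T: 6·2+4·4+1·0+4·5+6·0 = 48 | 6·8 = 48
M: 6·0+4·4+1·0+4·5+6·1 = 42 | 6·7 = 42
B: 6·0+4·6+1·8+4·4+6·0 = 48 | 6·8 = 48
A: 6·5+4·0+1·0+4·3+6·0 = 42 | 6·7 = 42
E: 6·6+4·0+1·0+4·0+6·0 = 36 | 6·6 = 36
gcd(6,4,1,4,6,6) = 1

Coefficients: [6, 4, 1, 4, 6, 6]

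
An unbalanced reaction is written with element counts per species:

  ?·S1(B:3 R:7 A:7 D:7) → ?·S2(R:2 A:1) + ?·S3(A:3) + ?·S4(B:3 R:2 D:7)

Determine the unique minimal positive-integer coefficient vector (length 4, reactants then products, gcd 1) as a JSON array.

Coefficients: [2, 5, 3, 2]

B: 2·3 = 6 | 5·0+3·0+2·3 = 6
R: 2·7 = 14 | 5·2+3·0+2·2 = 14
A: 2·7 = 14 | 5·1+3·3+2·0 = 14
D: 2·7 = 14 | 5·0+3·0+2·7 = 14
gcd(2,5,3,2) = 1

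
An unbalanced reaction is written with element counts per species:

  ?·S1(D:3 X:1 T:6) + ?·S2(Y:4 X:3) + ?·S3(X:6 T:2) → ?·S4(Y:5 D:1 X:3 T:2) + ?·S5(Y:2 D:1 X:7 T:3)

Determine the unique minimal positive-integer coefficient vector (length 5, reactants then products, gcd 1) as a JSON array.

Coefficients: [2, 6, 1, 4, 2]

Y: 2·0+6·4+1·0 = 24 | 4·5+2·2 = 24
D: 2·3+6·0+1·0 = 6 | 4·1+2·1 = 6
X: 2·1+6·3+1·6 = 26 | 4·3+2·7 = 26
T: 2·6+6·0+1·2 = 14 | 4·2+2·3 = 14
gcd(2,6,1,4,2) = 1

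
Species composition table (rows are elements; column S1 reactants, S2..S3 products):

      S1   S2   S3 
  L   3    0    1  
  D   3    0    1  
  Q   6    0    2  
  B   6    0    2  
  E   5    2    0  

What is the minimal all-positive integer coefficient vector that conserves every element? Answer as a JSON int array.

L: 2·3 = 6 | 5·0+6·1 = 6
D: 2·3 = 6 | 5·0+6·1 = 6
Q: 2·6 = 12 | 5·0+6·2 = 12
B: 2·6 = 12 | 5·0+6·2 = 12
E: 2·5 = 10 | 5·2+6·0 = 10
gcd(2,5,6) = 1

Coefficients: [2, 5, 6]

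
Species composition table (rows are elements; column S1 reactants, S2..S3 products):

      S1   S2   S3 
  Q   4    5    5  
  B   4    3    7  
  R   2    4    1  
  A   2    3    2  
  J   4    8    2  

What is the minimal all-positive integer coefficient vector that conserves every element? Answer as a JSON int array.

Coefficients: [5, 2, 2]

Q: 5·4 = 20 | 2·5+2·5 = 20
B: 5·4 = 20 | 2·3+2·7 = 20
R: 5·2 = 10 | 2·4+2·1 = 10
A: 5·2 = 10 | 2·3+2·2 = 10
J: 5·4 = 20 | 2·8+2·2 = 20
gcd(5,2,2) = 1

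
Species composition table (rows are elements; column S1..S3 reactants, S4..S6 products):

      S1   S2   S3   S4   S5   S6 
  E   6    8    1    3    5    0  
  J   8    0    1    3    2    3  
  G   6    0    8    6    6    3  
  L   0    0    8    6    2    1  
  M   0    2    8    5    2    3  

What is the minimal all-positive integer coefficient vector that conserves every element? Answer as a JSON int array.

Coefficients: [4, 1, 6, 6, 4, 4]

E: 4·6+1·8+6·1 = 38 | 6·3+4·5+4·0 = 38
J: 4·8+1·0+6·1 = 38 | 6·3+4·2+4·3 = 38
G: 4·6+1·0+6·8 = 72 | 6·6+4·6+4·3 = 72
L: 4·0+1·0+6·8 = 48 | 6·6+4·2+4·1 = 48
M: 4·0+1·2+6·8 = 50 | 6·5+4·2+4·3 = 50
gcd(4,1,6,6,4,4) = 1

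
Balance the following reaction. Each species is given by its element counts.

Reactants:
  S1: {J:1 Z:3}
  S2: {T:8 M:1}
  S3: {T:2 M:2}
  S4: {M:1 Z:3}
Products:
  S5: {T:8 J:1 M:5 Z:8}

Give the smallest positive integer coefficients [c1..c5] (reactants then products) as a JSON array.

T: 3·0+2·8+4·2+5·0 = 24 | 3·8 = 24
J: 3·1+2·0+4·0+5·0 = 3 | 3·1 = 3
M: 3·0+2·1+4·2+5·1 = 15 | 3·5 = 15
Z: 3·3+2·0+4·0+5·3 = 24 | 3·8 = 24
gcd(3,2,4,5,3) = 1

Coefficients: [3, 2, 4, 5, 3]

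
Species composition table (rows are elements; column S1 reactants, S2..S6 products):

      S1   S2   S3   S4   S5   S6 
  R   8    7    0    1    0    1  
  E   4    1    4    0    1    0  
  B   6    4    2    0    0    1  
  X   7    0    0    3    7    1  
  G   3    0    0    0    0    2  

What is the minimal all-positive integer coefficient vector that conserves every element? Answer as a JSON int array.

Coefficients: [4, 3, 3, 5, 1, 6]

R: 4·8 = 32 | 3·7+3·0+5·1+1·0+6·1 = 32
E: 4·4 = 16 | 3·1+3·4+5·0+1·1+6·0 = 16
B: 4·6 = 24 | 3·4+3·2+5·0+1·0+6·1 = 24
X: 4·7 = 28 | 3·0+3·0+5·3+1·7+6·1 = 28
G: 4·3 = 12 | 3·0+3·0+5·0+1·0+6·2 = 12
gcd(4,3,3,5,1,6) = 1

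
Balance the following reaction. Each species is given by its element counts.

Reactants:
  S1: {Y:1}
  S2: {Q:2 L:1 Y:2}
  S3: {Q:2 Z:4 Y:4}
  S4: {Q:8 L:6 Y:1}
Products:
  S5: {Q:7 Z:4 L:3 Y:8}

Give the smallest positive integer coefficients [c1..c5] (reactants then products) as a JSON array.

Coefficients: [3, 6, 4, 1, 4]

Q: 3·0+6·2+4·2+1·8 = 28 | 4·7 = 28
Z: 3·0+6·0+4·4+1·0 = 16 | 4·4 = 16
L: 3·0+6·1+4·0+1·6 = 12 | 4·3 = 12
Y: 3·1+6·2+4·4+1·1 = 32 | 4·8 = 32
gcd(3,6,4,1,4) = 1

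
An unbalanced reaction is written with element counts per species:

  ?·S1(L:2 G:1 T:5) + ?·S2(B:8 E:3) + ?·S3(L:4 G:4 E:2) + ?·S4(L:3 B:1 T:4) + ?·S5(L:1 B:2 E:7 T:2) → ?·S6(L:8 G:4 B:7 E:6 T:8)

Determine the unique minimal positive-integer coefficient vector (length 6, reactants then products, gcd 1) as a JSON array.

Coefficients: [4, 4, 5, 6, 2, 6]

L: 4·2+4·0+5·4+6·3+2·1 = 48 | 6·8 = 48
G: 4·1+4·0+5·4+6·0+2·0 = 24 | 6·4 = 24
B: 4·0+4·8+5·0+6·1+2·2 = 42 | 6·7 = 42
E: 4·0+4·3+5·2+6·0+2·7 = 36 | 6·6 = 36
T: 4·5+4·0+5·0+6·4+2·2 = 48 | 6·8 = 48
gcd(4,4,5,6,2,6) = 1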